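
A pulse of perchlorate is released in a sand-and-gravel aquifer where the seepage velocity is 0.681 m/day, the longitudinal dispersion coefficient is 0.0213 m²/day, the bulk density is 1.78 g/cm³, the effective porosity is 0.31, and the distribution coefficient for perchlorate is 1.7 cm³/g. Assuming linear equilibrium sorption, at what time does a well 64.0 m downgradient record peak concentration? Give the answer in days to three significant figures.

Retardation factor R = 1 + ρ_b·K_d/n = 1 + 1.78 × 1.7/0.31 = 10.76.
Sorption retards both mechanisms: v_R = v/R = 0.06329 m/day, D_R = D/R = 0.001980 m²/day.
Peak time from v_R²t² + 2D_R t − x² = 0: t = (√(D_R² + v_R²x²) − D_R)/v_R².
√(D_R² + v_R²x²) = √(0.001980² + 0.06329² × 64.0²) = 4.051; v_R² = 0.004006.
t = (4.051 − 0.001980)/0.004006 = 1010 days.

1010 days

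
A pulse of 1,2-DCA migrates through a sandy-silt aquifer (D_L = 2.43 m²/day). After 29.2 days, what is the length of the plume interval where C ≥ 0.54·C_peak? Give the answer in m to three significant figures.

The plume is Gaussian with σ = √(2Dt) = √(2 × 2.43 × 29.2) = 11.91 m.
C/C_peak = exp(−Δx²/(2σ²)) = 0.54 ⇒ Δx = σ·√(−2 ln 0.54) = 11.91 × 1.110 = 13.22 m.
Width = 2Δx = 26.4 m.

26.4 m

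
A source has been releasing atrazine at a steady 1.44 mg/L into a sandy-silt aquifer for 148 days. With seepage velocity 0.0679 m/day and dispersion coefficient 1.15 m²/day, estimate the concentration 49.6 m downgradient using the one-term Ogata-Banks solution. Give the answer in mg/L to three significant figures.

For a continuous step input, C/C₀ ≈ ½·erfc((x−vt)/(2√(Dt))).
vt = 0.0679 × 148 = 10.0492 m and 2√(Dt) = 2√(1.15 × 148) = 26.09 m.
Argument (x−vt)/(2√(Dt)) = (49.6 − 10.0492)/26.09 = 1.516; ½·erfc(1.516) = 0.01602.
C = 1.44 × 0.01602 = 0.0231 mg/L.

0.0231 mg/L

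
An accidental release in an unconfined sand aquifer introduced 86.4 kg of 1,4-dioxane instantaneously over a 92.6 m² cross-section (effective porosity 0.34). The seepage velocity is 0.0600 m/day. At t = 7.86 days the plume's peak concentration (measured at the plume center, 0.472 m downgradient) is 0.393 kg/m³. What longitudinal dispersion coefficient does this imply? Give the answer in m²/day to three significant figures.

0.494 m²/day

At the plume center C_max = M/(n_e·A·√(4πDt)), so D = M²/(4πt·(n_e·A·C_max)²).
n_e·A·C_max = 0.34 × 92.6 × 0.393 = 12.37 kg/m.
D = 86.4²/(4π × 7.86 × 12.37²) = 0.494 m²/day.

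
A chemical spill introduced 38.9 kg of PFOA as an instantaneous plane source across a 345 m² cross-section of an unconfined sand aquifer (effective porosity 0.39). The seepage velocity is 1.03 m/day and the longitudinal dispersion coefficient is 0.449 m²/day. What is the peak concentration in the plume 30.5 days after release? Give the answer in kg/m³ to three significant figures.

0.0220 kg/m³

The peak of an instantaneous 1D plume sits at x = vt; there the Gaussian factor is 1 and C_max = M/(n_e·A·√(4πDt)), where n_e·A is the pore area the mass is dissolved in.
√(4πDt) = √(4π × 0.449 × 30.5) = 13.12 m, so C_max = 38.9/(0.39 × 345 × 13.12) = 0.0220 kg/m³.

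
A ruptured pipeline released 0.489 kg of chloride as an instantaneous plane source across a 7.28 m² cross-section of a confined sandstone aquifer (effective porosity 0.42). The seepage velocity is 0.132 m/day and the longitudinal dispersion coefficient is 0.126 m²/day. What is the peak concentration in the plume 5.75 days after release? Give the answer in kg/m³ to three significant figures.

The peak of an instantaneous 1D plume sits at x = vt; there the Gaussian factor is 1 and C_max = M/(n_e·A·√(4πDt)), where n_e·A is the pore area the mass is dissolved in.
√(4πDt) = √(4π × 0.126 × 5.75) = 3.017 m, so C_max = 0.489/(0.42 × 7.28 × 3.017) = 0.0530 kg/m³.

0.0530 kg/m³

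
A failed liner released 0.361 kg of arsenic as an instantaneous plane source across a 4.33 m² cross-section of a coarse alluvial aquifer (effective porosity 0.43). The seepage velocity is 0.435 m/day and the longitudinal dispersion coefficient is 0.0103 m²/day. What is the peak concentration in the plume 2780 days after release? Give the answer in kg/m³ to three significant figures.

The peak of an instantaneous 1D plume sits at x = vt; there the Gaussian factor is 1 and C_max = M/(n_e·A·√(4πDt)), where n_e·A is the pore area the mass is dissolved in.
√(4πDt) = √(4π × 0.0103 × 2780) = 18.97 m, so C_max = 0.361/(0.43 × 4.33 × 18.97) = 0.0102 kg/m³.

0.0102 kg/m³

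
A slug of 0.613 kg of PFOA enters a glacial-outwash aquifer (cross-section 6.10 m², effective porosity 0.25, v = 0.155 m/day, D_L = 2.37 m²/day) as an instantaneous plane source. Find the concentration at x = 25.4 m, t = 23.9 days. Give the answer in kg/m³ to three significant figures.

For an instantaneous plane source, C(x,t) = M/(n_e·A·√(4πDt)) · exp(−(x−vt)²/(4Dt)), with n_e·A the pore (flow) area.
Plume center vt = 0.155 × 23.9 = 3.7045 m, so the well at 25.4 m is 21.6955 m downgradient of the peak.
√(4πDt) = 26.68 m, giving peak height M/(n_e·A·√(4πDt)) = 0.613/(0.25 × 6.10 × 26.68) = 0.01507 kg/m³.
(x−vt)²/(4Dt) = (21.6955)²/(4 × 2.37 × 23.9) = 2.077; exp(−2.077) = 0.1253.
C = 0.01507 × 0.1253 = 0.00189 kg/m³.

0.00189 kg/m³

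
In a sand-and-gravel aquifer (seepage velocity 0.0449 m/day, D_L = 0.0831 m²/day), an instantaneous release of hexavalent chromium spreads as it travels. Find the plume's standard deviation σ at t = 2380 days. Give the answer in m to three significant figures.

Dispersive spreading gives a Gaussian with σ² = 2Dt; advection only shifts the center.
σ = √(2 × 0.0831 × 2380) = 19.9 m.

19.9 m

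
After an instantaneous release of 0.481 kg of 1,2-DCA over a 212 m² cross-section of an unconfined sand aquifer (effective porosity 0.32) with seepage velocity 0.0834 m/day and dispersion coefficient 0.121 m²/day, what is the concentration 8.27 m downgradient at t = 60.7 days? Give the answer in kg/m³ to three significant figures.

0.000520 kg/m³

For an instantaneous plane source, C(x,t) = M/(n_e·A·√(4πDt)) · exp(−(x−vt)²/(4Dt)), with n_e·A the pore (flow) area.
Plume center vt = 0.0834 × 60.7 = 5.06238 m, so the well at 8.27 m is 3.20762 m downgradient of the peak.
√(4πDt) = 9.607 m, giving peak height M/(n_e·A·√(4πDt)) = 0.481/(0.32 × 212 × 9.607) = 0.0007380 kg/m³.
(x−vt)²/(4Dt) = (3.20762)²/(4 × 0.121 × 60.7) = 0.3502; exp(−0.3502) = 0.7045.
C = 0.0007380 × 0.7045 = 0.000520 kg/m³.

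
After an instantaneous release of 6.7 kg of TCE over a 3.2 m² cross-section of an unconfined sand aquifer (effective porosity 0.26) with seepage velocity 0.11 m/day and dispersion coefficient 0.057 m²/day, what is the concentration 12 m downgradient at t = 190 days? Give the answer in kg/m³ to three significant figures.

0.111 kg/m³

For an instantaneous plane source, C(x,t) = M/(n_e·A·√(4πDt)) · exp(−(x−vt)²/(4Dt)), with n_e·A the pore (flow) area.
Plume center vt = 0.11 × 190 = 20.9 m, so the well at 12 m is 8.9 m upgradient of the peak.
√(4πDt) = 11.67 m, giving peak height M/(n_e·A·√(4πDt)) = 6.7/(0.26 × 3.2 × 11.67) = 0.6901 kg/m³.
(x−vt)²/(4Dt) = (-8.9)²/(4 × 0.057 × 190) = 1.828; exp(−1.828) = 0.1607.
C = 0.6901 × 0.1607 = 0.111 kg/m³.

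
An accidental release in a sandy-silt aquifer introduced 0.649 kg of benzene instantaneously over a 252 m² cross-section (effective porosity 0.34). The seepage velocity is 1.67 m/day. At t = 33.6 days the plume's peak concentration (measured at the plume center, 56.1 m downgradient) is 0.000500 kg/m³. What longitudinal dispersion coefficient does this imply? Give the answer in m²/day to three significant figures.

0.544 m²/day

At the plume center C_max = M/(n_e·A·√(4πDt)), so D = M²/(4πt·(n_e·A·C_max)²).
n_e·A·C_max = 0.34 × 252 × 0.000500 = 0.04284 kg/m.
D = 0.649²/(4π × 33.6 × 0.04284²) = 0.544 m²/day.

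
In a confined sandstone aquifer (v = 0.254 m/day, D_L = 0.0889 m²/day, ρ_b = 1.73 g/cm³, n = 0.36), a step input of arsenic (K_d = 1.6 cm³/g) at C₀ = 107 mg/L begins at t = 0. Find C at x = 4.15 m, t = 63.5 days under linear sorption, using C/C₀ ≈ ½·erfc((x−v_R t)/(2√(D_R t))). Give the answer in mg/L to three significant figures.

2.36 mg/L

Retardation factor R = 1 + ρ_b·K_d/n = 1 + 1.73 × 1.6/0.36 = 8.689.
Sorption retards both mechanisms: v_R = v/R = 0.02923 m/day, D_R = D/R = 0.01023 m²/day.
v_R·t = 0.02923 × 63.5 = 1.856105 m; 2√(D_R t) = 1.612 m; argument = (4.15 − 1.856105)/1.612 = 1.423.
C = C₀ × ½·erfc(1.423) = 107 × 0.02209 = 2.36 mg/L.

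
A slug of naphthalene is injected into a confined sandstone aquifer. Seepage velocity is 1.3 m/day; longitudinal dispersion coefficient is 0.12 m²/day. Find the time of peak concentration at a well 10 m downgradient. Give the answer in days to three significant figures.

7.62 days

For the 1D instantaneous-source solution, setting ∂C/∂t = 0 at fixed x gives v²t² + 2Dt − x² = 0, so t = (√(D² + v²x²) − D)/v².
√(D² + v²x²) = √(0.12² + 1.3² × 10²) = 13.00; v² = 1.69.
t = (13.00 − 0.12)/1.69 = 7.62 days (vs. the pure-advection estimate x/v = 7.69 d).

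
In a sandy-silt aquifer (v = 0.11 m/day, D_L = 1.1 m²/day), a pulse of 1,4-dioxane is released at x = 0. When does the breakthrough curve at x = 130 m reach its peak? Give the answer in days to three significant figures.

For the 1D instantaneous-source solution, setting ∂C/∂t = 0 at fixed x gives v²t² + 2Dt − x² = 0, so t = (√(D² + v²x²) − D)/v².
√(D² + v²x²) = √(1.1² + 0.11² × 130²) = 14.34; v² = 0.0121.
t = (14.34 − 1.1)/0.0121 = 1090 days (vs. the pure-advection estimate x/v = 1180 d).

1090 days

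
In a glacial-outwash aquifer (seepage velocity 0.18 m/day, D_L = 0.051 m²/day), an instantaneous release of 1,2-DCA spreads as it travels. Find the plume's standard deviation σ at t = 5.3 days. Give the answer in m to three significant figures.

Dispersive spreading gives a Gaussian with σ² = 2Dt; advection only shifts the center.
σ = √(2 × 0.051 × 5.3) = 0.735 m.

0.735 m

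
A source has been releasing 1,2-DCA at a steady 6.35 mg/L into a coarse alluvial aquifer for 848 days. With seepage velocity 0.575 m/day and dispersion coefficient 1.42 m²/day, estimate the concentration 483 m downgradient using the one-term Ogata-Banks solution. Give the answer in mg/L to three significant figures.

For a continuous step input, C/C₀ ≈ ½·erfc((x−vt)/(2√(Dt))).
vt = 0.575 × 848 = 487.6 m and 2√(Dt) = 2√(1.42 × 848) = 69.40 m.
Argument (x−vt)/(2√(Dt)) = (483 − 487.6)/69.40 = -0.06628; ½·erfc(-0.06628) = 0.5373.
C = 6.35 × 0.5373 = 3.41 mg/L.

3.41 mg/L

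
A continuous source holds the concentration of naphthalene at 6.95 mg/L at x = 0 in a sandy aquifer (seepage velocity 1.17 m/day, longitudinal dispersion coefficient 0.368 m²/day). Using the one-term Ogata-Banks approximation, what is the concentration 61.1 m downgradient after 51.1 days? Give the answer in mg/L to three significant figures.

For a continuous step input, C/C₀ ≈ ½·erfc((x−vt)/(2√(Dt))).
vt = 1.17 × 51.1 = 59.787 m and 2√(Dt) = 2√(0.368 × 51.1) = 8.673 m.
Argument (x−vt)/(2√(Dt)) = (61.1 − 59.787)/8.673 = 0.1514; ½·erfc(0.1514) = 0.4152.
C = 6.95 × 0.4152 = 2.89 mg/L.

2.89 mg/L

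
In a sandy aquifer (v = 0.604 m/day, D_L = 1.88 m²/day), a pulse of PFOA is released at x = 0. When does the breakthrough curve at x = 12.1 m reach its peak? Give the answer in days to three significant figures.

15.5 days

For the 1D instantaneous-source solution, setting ∂C/∂t = 0 at fixed x gives v²t² + 2Dt − x² = 0, so t = (√(D² + v²x²) − D)/v².
√(D² + v²x²) = √(1.88² + 0.604² × 12.1²) = 7.546; v² = 0.364816.
t = (7.546 − 1.88)/0.364816 = 15.5 days (vs. the pure-advection estimate x/v = 20.0 d).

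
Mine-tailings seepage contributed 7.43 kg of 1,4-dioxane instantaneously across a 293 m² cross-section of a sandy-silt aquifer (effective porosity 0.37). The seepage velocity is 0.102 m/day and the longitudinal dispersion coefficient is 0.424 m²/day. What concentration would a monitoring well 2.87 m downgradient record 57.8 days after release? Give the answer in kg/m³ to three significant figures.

For an instantaneous plane source, C(x,t) = M/(n_e·A·√(4πDt)) · exp(−(x−vt)²/(4Dt)), with n_e·A the pore (flow) area.
Plume center vt = 0.102 × 57.8 = 5.8956 m, so the well at 2.87 m is 3.0256 m upgradient of the peak.
√(4πDt) = 17.55 m, giving peak height M/(n_e·A·√(4πDt)) = 7.43/(0.37 × 293 × 17.55) = 0.003905 kg/m³.
(x−vt)²/(4Dt) = (-3.0256)²/(4 × 0.424 × 57.8) = 0.09338; exp(−0.09338) = 0.9108.
C = 0.003905 × 0.9108 = 0.00356 kg/m³.

0.00356 kg/m³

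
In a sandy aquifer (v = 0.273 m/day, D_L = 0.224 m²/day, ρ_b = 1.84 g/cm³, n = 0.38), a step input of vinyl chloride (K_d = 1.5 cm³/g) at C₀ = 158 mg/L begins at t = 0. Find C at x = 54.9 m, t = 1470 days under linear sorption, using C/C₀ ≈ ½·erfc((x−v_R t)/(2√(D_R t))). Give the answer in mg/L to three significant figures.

Retardation factor R = 1 + ρ_b·K_d/n = 1 + 1.84 × 1.5/0.38 = 8.263.
Sorption retards both mechanisms: v_R = v/R = 0.03304 m/day, D_R = D/R = 0.02711 m²/day.
v_R·t = 0.03304 × 1470 = 48.5688 m; 2√(D_R t) = 12.63 m; argument = (54.9 − 48.5688)/12.63 = 0.5013.
C = C₀ × ½·erfc(0.5013) = 158 × 0.2392 = 37.8 mg/L.

37.8 mg/L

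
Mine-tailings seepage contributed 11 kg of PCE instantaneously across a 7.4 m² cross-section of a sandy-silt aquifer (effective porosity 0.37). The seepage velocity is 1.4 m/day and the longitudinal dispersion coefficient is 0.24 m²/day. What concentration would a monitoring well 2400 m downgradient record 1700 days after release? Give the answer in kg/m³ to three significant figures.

0.0439 kg/m³

For an instantaneous plane source, C(x,t) = M/(n_e·A·√(4πDt)) · exp(−(x−vt)²/(4Dt)), with n_e·A the pore (flow) area.
Plume center vt = 1.4 × 1700 = 2380 m, so the well at 2400 m is 20 m downgradient of the peak.
√(4πDt) = 71.60 m, giving peak height M/(n_e·A·√(4πDt)) = 11/(0.37 × 7.4 × 71.60) = 0.05611 kg/m³.
(x−vt)²/(4Dt) = (20)²/(4 × 0.24 × 1700) = 0.2451; exp(−0.2451) = 0.7826.
C = 0.05611 × 0.7826 = 0.0439 kg/m³.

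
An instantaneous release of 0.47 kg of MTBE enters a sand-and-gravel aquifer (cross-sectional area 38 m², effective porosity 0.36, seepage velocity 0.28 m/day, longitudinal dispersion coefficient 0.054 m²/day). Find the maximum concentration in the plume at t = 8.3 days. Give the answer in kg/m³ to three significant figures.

The peak of an instantaneous 1D plume sits at x = vt; there the Gaussian factor is 1 and C_max = M/(n_e·A·√(4πDt)), where n_e·A is the pore area the mass is dissolved in.
√(4πDt) = √(4π × 0.054 × 8.3) = 2.373 m, so C_max = 0.47/(0.36 × 38 × 2.373) = 0.0145 kg/m³.

0.0145 kg/m³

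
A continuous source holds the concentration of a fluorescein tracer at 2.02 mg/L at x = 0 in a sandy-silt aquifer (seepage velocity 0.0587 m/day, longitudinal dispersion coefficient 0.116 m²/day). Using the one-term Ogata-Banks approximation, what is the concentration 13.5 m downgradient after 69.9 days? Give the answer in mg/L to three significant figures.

For a continuous step input, C/C₀ ≈ ½·erfc((x−vt)/(2√(Dt))).
vt = 0.0587 × 69.9 = 4.10313 m and 2√(Dt) = 2√(0.116 × 69.9) = 5.695 m.
Argument (x−vt)/(2√(Dt)) = (13.5 − 4.10313)/5.695 = 1.650; ½·erfc(1.650) = 0.009812.
C = 2.02 × 0.009812 = 0.0198 mg/L.

0.0198 mg/L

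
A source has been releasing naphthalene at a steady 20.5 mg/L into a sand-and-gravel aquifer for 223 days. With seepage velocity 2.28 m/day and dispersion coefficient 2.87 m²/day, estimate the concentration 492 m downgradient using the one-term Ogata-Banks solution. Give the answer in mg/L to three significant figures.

13.9 mg/L

For a continuous step input, C/C₀ ≈ ½·erfc((x−vt)/(2√(Dt))).
vt = 2.28 × 223 = 508.44 m and 2√(Dt) = 2√(2.87 × 223) = 50.60 m.
Argument (x−vt)/(2√(Dt)) = (492 − 508.44)/50.60 = -0.3249; ½·erfc(-0.3249) = 0.6771.
C = 20.5 × 0.6771 = 13.9 mg/L.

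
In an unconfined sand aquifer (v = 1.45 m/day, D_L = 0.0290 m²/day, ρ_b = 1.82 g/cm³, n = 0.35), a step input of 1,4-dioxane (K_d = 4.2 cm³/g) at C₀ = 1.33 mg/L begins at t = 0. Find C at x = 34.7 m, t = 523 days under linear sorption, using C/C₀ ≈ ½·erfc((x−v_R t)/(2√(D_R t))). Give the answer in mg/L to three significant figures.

0.129 mg/L

Retardation factor R = 1 + ρ_b·K_d/n = 1 + 1.82 × 4.2/0.35 = 22.84.
Sorption retards both mechanisms: v_R = v/R = 0.06349 m/day, D_R = D/R = 0.001270 m²/day.
v_R·t = 0.06349 × 523 = 33.20527 m; 2√(D_R t) = 1.630 m; argument = (34.7 − 33.20527)/1.630 = 0.9170.
C = C₀ × ½·erfc(0.9170) = 1.33 × 0.09734 = 0.129 mg/L.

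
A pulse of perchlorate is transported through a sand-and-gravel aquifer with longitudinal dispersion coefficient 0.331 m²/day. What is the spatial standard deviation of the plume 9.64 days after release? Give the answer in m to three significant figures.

Dispersive spreading gives a Gaussian with σ² = 2Dt; advection only shifts the center.
σ = √(2 × 0.331 × 9.64) = 2.53 m.

2.53 m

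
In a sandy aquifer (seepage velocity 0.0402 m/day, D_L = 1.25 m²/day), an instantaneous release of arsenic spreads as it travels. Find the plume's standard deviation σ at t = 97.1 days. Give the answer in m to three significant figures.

15.6 m

Dispersive spreading gives a Gaussian with σ² = 2Dt; advection only shifts the center.
σ = √(2 × 1.25 × 97.1) = 15.6 m.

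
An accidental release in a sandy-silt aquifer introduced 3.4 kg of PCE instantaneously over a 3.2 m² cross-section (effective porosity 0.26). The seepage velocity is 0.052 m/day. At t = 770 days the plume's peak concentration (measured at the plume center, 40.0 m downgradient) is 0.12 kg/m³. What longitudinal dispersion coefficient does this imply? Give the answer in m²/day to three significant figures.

At the plume center C_max = M/(n_e·A·√(4πDt)), so D = M²/(4πt·(n_e·A·C_max)²).
n_e·A·C_max = 0.26 × 3.2 × 0.12 = 0.09984 kg/m.
D = 3.4²/(4π × 770 × 0.09984²) = 0.120 m²/day.

0.120 m²/day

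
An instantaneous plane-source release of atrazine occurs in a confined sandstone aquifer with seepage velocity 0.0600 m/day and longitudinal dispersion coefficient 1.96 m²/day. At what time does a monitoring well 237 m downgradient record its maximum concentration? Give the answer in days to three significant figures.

3440 days

For the 1D instantaneous-source solution, setting ∂C/∂t = 0 at fixed x gives v²t² + 2Dt − x² = 0, so t = (√(D² + v²x²) − D)/v².
√(D² + v²x²) = √(1.96² + 0.0600² × 237²) = 14.35; v² = 0.0036.
t = (14.35 − 1.96)/0.0036 = 3440 days (vs. the pure-advection estimate x/v = 3950 d).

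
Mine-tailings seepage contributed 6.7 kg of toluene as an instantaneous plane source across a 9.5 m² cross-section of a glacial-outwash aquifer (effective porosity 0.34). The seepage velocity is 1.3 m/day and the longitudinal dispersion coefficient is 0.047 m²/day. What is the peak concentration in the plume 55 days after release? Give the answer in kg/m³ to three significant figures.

The peak of an instantaneous 1D plume sits at x = vt; there the Gaussian factor is 1 and C_max = M/(n_e·A·√(4πDt)), where n_e·A is the pore area the mass is dissolved in.
√(4πDt) = √(4π × 0.047 × 55) = 5.699 m, so C_max = 6.7/(0.34 × 9.5 × 5.699) = 0.364 kg/m³.

0.364 kg/m³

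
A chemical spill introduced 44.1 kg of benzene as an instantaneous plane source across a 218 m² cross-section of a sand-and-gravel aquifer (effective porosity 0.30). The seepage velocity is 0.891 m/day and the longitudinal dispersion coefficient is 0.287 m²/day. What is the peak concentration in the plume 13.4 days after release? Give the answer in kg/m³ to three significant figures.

The peak of an instantaneous 1D plume sits at x = vt; there the Gaussian factor is 1 and C_max = M/(n_e·A·√(4πDt)), where n_e·A is the pore area the mass is dissolved in.
√(4πDt) = √(4π × 0.287 × 13.4) = 6.952 m, so C_max = 44.1/(0.30 × 218 × 6.952) = 0.0970 kg/m³.

0.0970 kg/m³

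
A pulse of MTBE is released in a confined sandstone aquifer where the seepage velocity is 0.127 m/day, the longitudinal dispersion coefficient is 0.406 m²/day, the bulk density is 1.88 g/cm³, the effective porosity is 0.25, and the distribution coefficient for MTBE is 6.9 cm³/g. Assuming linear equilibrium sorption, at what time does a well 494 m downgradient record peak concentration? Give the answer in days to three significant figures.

Retardation factor R = 1 + ρ_b·K_d/n = 1 + 1.88 × 6.9/0.25 = 52.89.
Sorption retards both mechanisms: v_R = v/R = 0.002401 m/day, D_R = D/R = 0.007676 m²/day.
Peak time from v_R²t² + 2D_R t − x² = 0: t = (√(D_R² + v_R²x²) − D_R)/v_R².
√(D_R² + v_R²x²) = √(0.007676² + 0.002401² × 494²) = 1.186; v_R² = 5.765e-06.
t = (1.186 − 0.007676)/5.765e-06 = 204000 days.

204000 days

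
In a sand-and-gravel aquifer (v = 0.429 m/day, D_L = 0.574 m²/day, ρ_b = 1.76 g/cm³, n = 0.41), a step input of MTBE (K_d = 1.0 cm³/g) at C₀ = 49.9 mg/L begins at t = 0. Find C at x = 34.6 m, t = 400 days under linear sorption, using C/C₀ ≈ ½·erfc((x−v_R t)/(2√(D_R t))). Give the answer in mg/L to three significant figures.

Retardation factor R = 1 + ρ_b·K_d/n = 1 + 1.76 × 1.0/0.41 = 5.293.
Sorption retards both mechanisms: v_R = v/R = 0.08105 m/day, D_R = D/R = 0.1084 m²/day.
v_R·t = 0.08105 × 400 = 32.42 m; 2√(D_R t) = 13.17 m; argument = (34.6 − 32.42)/13.17 = 0.1655.
C = C₀ × ½·erfc(0.1655) = 49.9 × 0.4075 = 20.3 mg/L.

20.3 mg/L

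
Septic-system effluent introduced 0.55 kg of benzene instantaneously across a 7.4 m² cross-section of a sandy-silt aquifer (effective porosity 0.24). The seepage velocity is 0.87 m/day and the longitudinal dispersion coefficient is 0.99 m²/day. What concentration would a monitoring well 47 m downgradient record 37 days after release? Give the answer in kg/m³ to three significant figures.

For an instantaneous plane source, C(x,t) = M/(n_e·A·√(4πDt)) · exp(−(x−vt)²/(4Dt)), with n_e·A the pore (flow) area.
Plume center vt = 0.87 × 37 = 32.19 m, so the well at 47 m is 14.81 m downgradient of the peak.
√(4πDt) = 21.45 m, giving peak height M/(n_e·A·√(4πDt)) = 0.55/(0.24 × 7.4 × 21.45) = 0.01444 kg/m³.
(x−vt)²/(4Dt) = (14.81)²/(4 × 0.99 × 37) = 1.497; exp(−1.497) = 0.2238.
C = 0.01444 × 0.2238 = 0.00323 kg/m³.

0.00323 kg/m³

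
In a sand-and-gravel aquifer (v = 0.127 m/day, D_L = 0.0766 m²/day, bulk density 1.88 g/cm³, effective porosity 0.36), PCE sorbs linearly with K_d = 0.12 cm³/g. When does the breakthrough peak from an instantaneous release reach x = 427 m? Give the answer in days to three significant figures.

5460 days

Retardation factor R = 1 + ρ_b·K_d/n = 1 + 1.88 × 0.12/0.36 = 1.627.
Sorption retards both mechanisms: v_R = v/R = 0.07806 m/day, D_R = D/R = 0.04708 m²/day.
Peak time from v_R²t² + 2D_R t − x² = 0: t = (√(D_R² + v_R²x²) − D_R)/v_R².
√(D_R² + v_R²x²) = √(0.04708² + 0.07806² × 427²) = 33.33; v_R² = 0.006093.
t = (33.33 − 0.04708)/0.006093 = 5460 days.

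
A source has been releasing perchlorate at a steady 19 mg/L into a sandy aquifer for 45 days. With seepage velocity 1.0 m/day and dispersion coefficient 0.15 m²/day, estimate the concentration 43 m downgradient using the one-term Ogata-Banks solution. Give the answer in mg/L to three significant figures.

For a continuous step input, C/C₀ ≈ ½·erfc((x−vt)/(2√(Dt))).
vt = 1.0 × 45 = 45 m and 2√(Dt) = 2√(0.15 × 45) = 5.196 m.
Argument (x−vt)/(2√(Dt)) = (43 − 45)/5.196 = -0.3849; ½·erfc(-0.3849) = 0.7069.
C = 19 × 0.7069 = 13.4 mg/L.

13.4 mg/L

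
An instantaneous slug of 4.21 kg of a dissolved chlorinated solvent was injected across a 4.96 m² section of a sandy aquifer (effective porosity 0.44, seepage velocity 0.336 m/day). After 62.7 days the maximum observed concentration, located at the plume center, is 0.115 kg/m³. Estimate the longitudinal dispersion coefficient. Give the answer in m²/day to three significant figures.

0.357 m²/day

At the plume center C_max = M/(n_e·A·√(4πDt)), so D = M²/(4πt·(n_e·A·C_max)²).
n_e·A·C_max = 0.44 × 4.96 × 0.115 = 0.2510 kg/m.
D = 4.21²/(4π × 62.7 × 0.2510²) = 0.357 m²/day.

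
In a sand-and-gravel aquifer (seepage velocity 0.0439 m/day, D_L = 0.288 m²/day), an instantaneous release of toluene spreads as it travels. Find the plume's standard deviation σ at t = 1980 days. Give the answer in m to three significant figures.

33.8 m

Dispersive spreading gives a Gaussian with σ² = 2Dt; advection only shifts the center.
σ = √(2 × 0.288 × 1980) = 33.8 m.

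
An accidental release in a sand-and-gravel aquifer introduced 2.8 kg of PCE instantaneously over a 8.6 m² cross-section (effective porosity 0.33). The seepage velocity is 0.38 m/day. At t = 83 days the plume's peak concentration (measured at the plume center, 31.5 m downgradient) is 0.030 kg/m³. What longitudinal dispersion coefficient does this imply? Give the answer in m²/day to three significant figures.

1.04 m²/day

At the plume center C_max = M/(n_e·A·√(4πDt)), so D = M²/(4πt·(n_e·A·C_max)²).
n_e·A·C_max = 0.33 × 8.6 × 0.030 = 0.08514 kg/m.
D = 2.8²/(4π × 83 × 0.08514²) = 1.04 m²/day.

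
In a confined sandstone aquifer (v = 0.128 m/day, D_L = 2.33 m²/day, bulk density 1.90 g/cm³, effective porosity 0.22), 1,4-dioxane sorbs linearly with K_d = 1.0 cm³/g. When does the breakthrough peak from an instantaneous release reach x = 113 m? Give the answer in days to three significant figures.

Retardation factor R = 1 + ρ_b·K_d/n = 1 + 1.90 × 1.0/0.22 = 9.636.
Sorption retards both mechanisms: v_R = v/R = 0.01328 m/day, D_R = D/R = 0.2418 m²/day.
Peak time from v_R²t² + 2D_R t − x² = 0: t = (√(D_R² + v_R²x²) − D_R)/v_R².
√(D_R² + v_R²x²) = √(0.2418² + 0.01328² × 113²) = 1.520; v_R² = 0.0001764.
t = (1.520 − 0.2418)/0.0001764 = 7250 days.

7250 days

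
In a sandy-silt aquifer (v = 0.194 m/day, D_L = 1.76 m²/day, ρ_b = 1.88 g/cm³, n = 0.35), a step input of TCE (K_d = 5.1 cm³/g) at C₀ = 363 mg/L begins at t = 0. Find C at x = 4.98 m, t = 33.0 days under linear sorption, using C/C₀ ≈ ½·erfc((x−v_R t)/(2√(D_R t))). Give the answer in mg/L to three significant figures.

Retardation factor R = 1 + ρ_b·K_d/n = 1 + 1.88 × 5.1/0.35 = 28.39.
Sorption retards both mechanisms: v_R = v/R = 0.006833 m/day, D_R = D/R = 0.06199 m²/day.
v_R·t = 0.006833 × 33.0 = 0.225489 m; 2√(D_R t) = 2.861 m; argument = (4.98 − 0.225489)/2.861 = 1.662.
C = C₀ × ½·erfc(1.662) = 363 × 0.009376 = 3.40 mg/L.

3.40 mg/L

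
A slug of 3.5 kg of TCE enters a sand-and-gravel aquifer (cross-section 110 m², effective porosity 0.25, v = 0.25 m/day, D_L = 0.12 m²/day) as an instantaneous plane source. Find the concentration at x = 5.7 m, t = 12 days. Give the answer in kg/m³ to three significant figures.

For an instantaneous plane source, C(x,t) = M/(n_e·A·√(4πDt)) · exp(−(x−vt)²/(4Dt)), with n_e·A the pore (flow) area.
Plume center vt = 0.25 × 12 = 3 m, so the well at 5.7 m is 2.7 m downgradient of the peak.
√(4πDt) = 4.254 m, giving peak height M/(n_e·A·√(4πDt)) = 3.5/(0.25 × 110 × 4.254) = 0.02992 kg/m³.
(x−vt)²/(4Dt) = (2.7)²/(4 × 0.12 × 12) = 1.266; exp(−1.266) = 0.2820.
C = 0.02992 × 0.2820 = 0.00844 kg/m³.

0.00844 kg/m³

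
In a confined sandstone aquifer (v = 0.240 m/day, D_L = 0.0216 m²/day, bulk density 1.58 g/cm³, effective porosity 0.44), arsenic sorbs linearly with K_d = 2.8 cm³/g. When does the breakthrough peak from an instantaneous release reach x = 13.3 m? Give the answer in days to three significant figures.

Retardation factor R = 1 + ρ_b·K_d/n = 1 + 1.58 × 2.8/0.44 = 11.05.
Sorption retards both mechanisms: v_R = v/R = 0.02172 m/day, D_R = D/R = 0.001955 m²/day.
Peak time from v_R²t² + 2D_R t − x² = 0: t = (√(D_R² + v_R²x²) − D_R)/v_R².
√(D_R² + v_R²x²) = √(0.001955² + 0.02172² × 13.3²) = 0.2889; v_R² = 0.0004718.
t = (0.2889 − 0.001955)/0.0004718 = 608 days.

608 days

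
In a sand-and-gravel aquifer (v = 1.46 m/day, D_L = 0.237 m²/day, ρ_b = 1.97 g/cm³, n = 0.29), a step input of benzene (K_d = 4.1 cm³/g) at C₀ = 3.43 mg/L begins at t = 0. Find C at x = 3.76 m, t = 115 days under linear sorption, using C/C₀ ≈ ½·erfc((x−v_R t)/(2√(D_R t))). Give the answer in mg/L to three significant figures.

Retardation factor R = 1 + ρ_b·K_d/n = 1 + 1.97 × 4.1/0.29 = 28.85.
Sorption retards both mechanisms: v_R = v/R = 0.05061 m/day, D_R = D/R = 0.008215 m²/day.
v_R·t = 0.05061 × 115 = 5.82015 m; 2√(D_R t) = 1.944 m; argument = (3.76 − 5.82015)/1.944 = -1.060.
C = C₀ × ½·erfc(-1.060) = 3.43 × 0.9331 = 3.20 mg/L.

3.20 mg/L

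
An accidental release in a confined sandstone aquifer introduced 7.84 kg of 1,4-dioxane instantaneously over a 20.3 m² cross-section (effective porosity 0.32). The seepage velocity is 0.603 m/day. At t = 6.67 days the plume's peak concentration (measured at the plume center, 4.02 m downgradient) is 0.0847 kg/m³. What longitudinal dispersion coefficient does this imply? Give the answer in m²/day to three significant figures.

At the plume center C_max = M/(n_e·A·√(4πDt)), so D = M²/(4πt·(n_e·A·C_max)²).
n_e·A·C_max = 0.32 × 20.3 × 0.0847 = 0.5502 kg/m.
D = 7.84²/(4π × 6.67 × 0.5502²) = 2.42 m²/day.

2.42 m²/day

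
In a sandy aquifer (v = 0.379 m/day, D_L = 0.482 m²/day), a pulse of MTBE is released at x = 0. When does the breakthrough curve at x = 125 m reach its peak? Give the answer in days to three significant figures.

For the 1D instantaneous-source solution, setting ∂C/∂t = 0 at fixed x gives v²t² + 2Dt − x² = 0, so t = (√(D² + v²x²) − D)/v².
√(D² + v²x²) = √(0.482² + 0.379² × 125²) = 47.38; v² = 0.143641.
t = (47.38 − 0.482)/0.143641 = 326 days (vs. the pure-advection estimate x/v = 330 d).

326 days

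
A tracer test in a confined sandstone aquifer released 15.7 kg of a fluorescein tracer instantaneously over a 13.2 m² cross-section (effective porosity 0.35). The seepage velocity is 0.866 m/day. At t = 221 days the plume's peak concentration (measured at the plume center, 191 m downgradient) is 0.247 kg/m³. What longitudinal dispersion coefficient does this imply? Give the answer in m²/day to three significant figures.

At the plume center C_max = M/(n_e·A·√(4πDt)), so D = M²/(4πt·(n_e·A·C_max)²).
n_e·A·C_max = 0.35 × 13.2 × 0.247 = 1.141 kg/m.
D = 15.7²/(4π × 221 × 1.141²) = 0.0682 m²/day.

0.0682 m²/day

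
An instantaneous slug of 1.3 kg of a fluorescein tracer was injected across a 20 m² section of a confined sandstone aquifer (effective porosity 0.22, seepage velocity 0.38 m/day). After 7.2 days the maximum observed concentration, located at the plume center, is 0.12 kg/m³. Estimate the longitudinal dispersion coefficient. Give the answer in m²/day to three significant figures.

0.0670 m²/day

At the plume center C_max = M/(n_e·A·√(4πDt)), so D = M²/(4πt·(n_e·A·C_max)²).
n_e·A·C_max = 0.22 × 20 × 0.12 = 0.5280 kg/m.
D = 1.3²/(4π × 7.2 × 0.5280²) = 0.0670 m²/day.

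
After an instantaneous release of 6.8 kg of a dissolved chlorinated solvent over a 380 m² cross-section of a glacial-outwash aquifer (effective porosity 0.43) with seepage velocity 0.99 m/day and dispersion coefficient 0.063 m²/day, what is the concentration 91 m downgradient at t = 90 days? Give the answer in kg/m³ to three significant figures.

0.00420 kg/m³

For an instantaneous plane source, C(x,t) = M/(n_e·A·√(4πDt)) · exp(−(x−vt)²/(4Dt)), with n_e·A the pore (flow) area.
Plume center vt = 0.99 × 90 = 89.1 m, so the well at 91 m is 1.9 m downgradient of the peak.
√(4πDt) = 8.441 m, giving peak height M/(n_e·A·√(4πDt)) = 6.8/(0.43 × 380 × 8.441) = 0.004930 kg/m³.
(x−vt)²/(4Dt) = (1.9)²/(4 × 0.063 × 90) = 0.1592; exp(−0.1592) = 0.8528.
C = 0.004930 × 0.8528 = 0.00420 kg/m³.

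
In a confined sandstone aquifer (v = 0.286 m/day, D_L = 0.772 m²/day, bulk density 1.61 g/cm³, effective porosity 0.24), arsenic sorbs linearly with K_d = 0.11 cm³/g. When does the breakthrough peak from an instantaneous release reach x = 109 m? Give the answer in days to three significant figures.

646 days

Retardation factor R = 1 + ρ_b·K_d/n = 1 + 1.61 × 0.11/0.24 = 1.738.
Sorption retards both mechanisms: v_R = v/R = 0.1646 m/day, D_R = D/R = 0.4442 m²/day.
Peak time from v_R²t² + 2D_R t − x² = 0: t = (√(D_R² + v_R²x²) − D_R)/v_R².
√(D_R² + v_R²x²) = √(0.4442² + 0.1646² × 109²) = 17.95; v_R² = 0.02709.
t = (17.95 − 0.4442)/0.02709 = 646 days.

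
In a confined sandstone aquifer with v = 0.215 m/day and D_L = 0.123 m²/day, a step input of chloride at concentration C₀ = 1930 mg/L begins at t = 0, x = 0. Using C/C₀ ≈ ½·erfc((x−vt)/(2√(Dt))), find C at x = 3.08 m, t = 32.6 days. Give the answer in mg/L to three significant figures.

For a continuous step input, C/C₀ ≈ ½·erfc((x−vt)/(2√(Dt))).
vt = 0.215 × 32.6 = 7.009 m and 2√(Dt) = 2√(0.123 × 32.6) = 4.005 m.
Argument (x−vt)/(2√(Dt)) = (3.08 − 7.009)/4.005 = -0.9810; ½·erfc(-0.9810) = 0.9173.
C = 1930 × 0.9173 = 1770 mg/L.

1770 mg/L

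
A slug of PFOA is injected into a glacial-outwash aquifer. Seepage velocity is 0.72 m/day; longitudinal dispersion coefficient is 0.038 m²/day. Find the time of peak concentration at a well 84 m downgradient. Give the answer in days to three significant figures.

117 days

For the 1D instantaneous-source solution, setting ∂C/∂t = 0 at fixed x gives v²t² + 2Dt − x² = 0, so t = (√(D² + v²x²) − D)/v².
√(D² + v²x²) = √(0.038² + 0.72² × 84²) = 60.48; v² = 0.5184.
t = (60.48 − 0.038)/0.5184 = 117 days (vs. the pure-advection estimate x/v = 117 d).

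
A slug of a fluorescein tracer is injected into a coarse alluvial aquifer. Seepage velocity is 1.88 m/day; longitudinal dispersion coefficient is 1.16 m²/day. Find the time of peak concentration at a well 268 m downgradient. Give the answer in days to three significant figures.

For the 1D instantaneous-source solution, setting ∂C/∂t = 0 at fixed x gives v²t² + 2Dt − x² = 0, so t = (√(D² + v²x²) − D)/v².
√(D² + v²x²) = √(1.16² + 1.88² × 268²) = 503.8; v² = 3.5344.
t = (503.8 − 1.16)/3.5344 = 142 days (vs. the pure-advection estimate x/v = 143 d).

142 days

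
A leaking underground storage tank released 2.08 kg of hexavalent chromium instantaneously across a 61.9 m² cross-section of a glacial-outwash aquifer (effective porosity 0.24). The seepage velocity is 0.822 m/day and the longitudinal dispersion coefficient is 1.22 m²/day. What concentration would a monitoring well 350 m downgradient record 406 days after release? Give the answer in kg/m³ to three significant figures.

0.00155 kg/m³

For an instantaneous plane source, C(x,t) = M/(n_e·A·√(4πDt)) · exp(−(x−vt)²/(4Dt)), with n_e·A the pore (flow) area.
Plume center vt = 0.822 × 406 = 333.732 m, so the well at 350 m is 16.268 m downgradient of the peak.
√(4πDt) = 78.89 m, giving peak height M/(n_e·A·√(4πDt)) = 2.08/(0.24 × 61.9 × 78.89) = 0.001775 kg/m³.
(x−vt)²/(4Dt) = (16.268)²/(4 × 1.22 × 406) = 0.1336; exp(−0.1336) = 0.8749.
C = 0.001775 × 0.8749 = 0.00155 kg/m³.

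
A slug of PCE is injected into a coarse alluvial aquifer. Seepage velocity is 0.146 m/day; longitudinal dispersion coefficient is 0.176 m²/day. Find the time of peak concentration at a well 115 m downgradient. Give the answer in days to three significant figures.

For the 1D instantaneous-source solution, setting ∂C/∂t = 0 at fixed x gives v²t² + 2Dt − x² = 0, so t = (√(D² + v²x²) − D)/v².
√(D² + v²x²) = √(0.176² + 0.146² × 115²) = 16.79; v² = 0.021316.
t = (16.79 − 0.176)/0.021316 = 779 days (vs. the pure-advection estimate x/v = 788 d).

779 days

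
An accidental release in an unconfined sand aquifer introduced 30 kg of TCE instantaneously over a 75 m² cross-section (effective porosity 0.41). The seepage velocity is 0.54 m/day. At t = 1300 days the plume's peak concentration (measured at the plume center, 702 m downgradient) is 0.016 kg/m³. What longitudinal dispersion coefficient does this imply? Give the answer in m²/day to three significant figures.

At the plume center C_max = M/(n_e·A·√(4πDt)), so D = M²/(4πt·(n_e·A·C_max)²).
n_e·A·C_max = 0.41 × 75 × 0.016 = 0.4920 kg/m.
D = 30²/(4π × 1300 × 0.4920²) = 0.228 m²/day.

0.228 m²/day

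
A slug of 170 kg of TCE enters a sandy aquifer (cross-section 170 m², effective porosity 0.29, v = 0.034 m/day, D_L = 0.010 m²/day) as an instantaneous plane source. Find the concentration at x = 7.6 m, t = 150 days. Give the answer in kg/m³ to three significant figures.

0.280 kg/m³

For an instantaneous plane source, C(x,t) = M/(n_e·A·√(4πDt)) · exp(−(x−vt)²/(4Dt)), with n_e·A the pore (flow) area.
Plume center vt = 0.034 × 150 = 5.1 m, so the well at 7.6 m is 2.5 m downgradient of the peak.
√(4πDt) = 4.342 m, giving peak height M/(n_e·A·√(4πDt)) = 170/(0.29 × 170 × 4.342) = 0.7942 kg/m³.
(x−vt)²/(4Dt) = (2.5)²/(4 × 0.010 × 150) = 1.042; exp(−1.042) = 0.3527.
C = 0.7942 × 0.3527 = 0.280 kg/m³.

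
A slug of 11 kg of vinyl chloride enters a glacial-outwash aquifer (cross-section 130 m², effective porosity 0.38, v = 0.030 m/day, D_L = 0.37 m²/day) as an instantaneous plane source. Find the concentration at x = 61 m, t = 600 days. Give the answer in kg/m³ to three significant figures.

0.000526 kg/m³

For an instantaneous plane source, C(x,t) = M/(n_e·A·√(4πDt)) · exp(−(x−vt)²/(4Dt)), with n_e·A the pore (flow) area.
Plume center vt = 0.030 × 600 = 18 m, so the well at 61 m is 43 m downgradient of the peak.
√(4πDt) = 52.82 m, giving peak height M/(n_e·A·√(4πDt)) = 11/(0.38 × 130 × 52.82) = 0.004216 kg/m³.
(x−vt)²/(4Dt) = (43)²/(4 × 0.37 × 600) = 2.082; exp(−2.082) = 0.1247.
C = 0.004216 × 0.1247 = 0.000526 kg/m³.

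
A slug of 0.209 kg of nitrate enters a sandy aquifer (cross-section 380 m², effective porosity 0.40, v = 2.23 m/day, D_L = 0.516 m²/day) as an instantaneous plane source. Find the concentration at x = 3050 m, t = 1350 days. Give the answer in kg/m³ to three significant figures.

For an instantaneous plane source, C(x,t) = M/(n_e·A·√(4πDt)) · exp(−(x−vt)²/(4Dt)), with n_e·A the pore (flow) area.
Plume center vt = 2.23 × 1350 = 3010.5 m, so the well at 3050 m is 39.5 m downgradient of the peak.
√(4πDt) = 93.56 m, giving peak height M/(n_e·A·√(4πDt)) = 0.209/(0.40 × 380 × 93.56) = 1.470e-05 kg/m³.
(x−vt)²/(4Dt) = (39.5)²/(4 × 0.516 × 1350) = 0.5600; exp(−0.5600) = 0.5712.
C = 1.470e-05 × 0.5712 = 8.40e-06 kg/m³.

8.40e-06 kg/m³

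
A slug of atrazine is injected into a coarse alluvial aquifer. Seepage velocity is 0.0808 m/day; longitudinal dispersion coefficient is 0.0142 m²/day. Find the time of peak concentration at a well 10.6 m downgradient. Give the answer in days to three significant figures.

129 days

For the 1D instantaneous-source solution, setting ∂C/∂t = 0 at fixed x gives v²t² + 2Dt − x² = 0, so t = (√(D² + v²x²) − D)/v².
√(D² + v²x²) = √(0.0142² + 0.0808² × 10.6²) = 0.8566; v² = 0.00652864.
t = (0.8566 − 0.0142)/0.00652864 = 129 days (vs. the pure-advection estimate x/v = 131 d).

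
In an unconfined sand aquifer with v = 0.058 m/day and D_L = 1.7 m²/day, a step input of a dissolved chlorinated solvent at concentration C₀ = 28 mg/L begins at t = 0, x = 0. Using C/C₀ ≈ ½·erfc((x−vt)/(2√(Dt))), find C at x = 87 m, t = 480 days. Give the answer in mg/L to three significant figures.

2.00 mg/L

For a continuous step input, C/C₀ ≈ ½·erfc((x−vt)/(2√(Dt))).
vt = 0.058 × 480 = 27.84 m and 2√(Dt) = 2√(1.7 × 480) = 57.13 m.
Argument (x−vt)/(2√(Dt)) = (87 − 27.84)/57.13 = 1.036; ½·erfc(1.036) = 0.07144.
C = 28 × 0.07144 = 2.00 mg/L.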